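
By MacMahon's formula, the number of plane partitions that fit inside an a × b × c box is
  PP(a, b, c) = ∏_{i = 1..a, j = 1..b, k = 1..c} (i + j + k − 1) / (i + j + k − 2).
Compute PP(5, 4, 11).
PP(5, 4, 11) = 381644355456

Evaluate the triple product over i = 1..5, j = 1..4, k = 1..11. The factors are (2/1) · (3/2) · (4/3) · (5/4) · (6/5) · (7/6) · (8/7) · (9/8) · … (220 factors total). The numerators and denominators telescope so the product is an integer; carrying out the multiplication exactly gives PP(5, 4, 11) = 381644355456.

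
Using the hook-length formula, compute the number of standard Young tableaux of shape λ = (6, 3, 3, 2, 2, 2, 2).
# SYT of shape (6, 3, 3, 2, 2, 2, 2) = 37791000

Hook-length formula: f^λ = n! / Π hook(c), product over all cells c of the Young diagram. For λ = (6, 3, 3, 2, 2, 2, 2), n = 20 boxes. Hook lengths by row (left-to-right, top-to-bottom): [12, 11, 6, 3, 2, 1]; [8, 7, 2]; [7, 6, 1]; [5, 4]; [4, 3]; [3, 2]; [2, 1]. Product of hooks = 64377815040. So f^λ = 20! / 64377815040 = 2432902008176640000 / 64377815040 = 37791000.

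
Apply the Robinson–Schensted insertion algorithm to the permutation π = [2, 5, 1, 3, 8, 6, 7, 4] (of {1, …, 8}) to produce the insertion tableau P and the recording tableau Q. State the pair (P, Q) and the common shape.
P = [1, 3, 4, 7] / [2, 5, 6] / [8];  Q = [1, 2, 5, 7] / [3, 4, 6] / [8];  common shape = (4, 3, 1)

Row-insert the values π_1, π_2, … into P one at a time, bumping the leftmost entry strictly greater than the inserted value down to the next row. The recording tableau Q records, in position (i, j), the step at which that cell was added to P.
  Insert 2 (step 1): P = [2];  Q = [1]
  Insert 5 (step 2): P = [2, 5];  Q = [1, 2]
  Insert 1 (step 3): P = [1, 5] / [2];  Q = [1, 2] / [3]
  Insert 3 (step 4): P = [1, 3] / [2, 5];  Q = [1, 2] / [3, 4]
  Insert 8 (step 5): P = [1, 3, 8] / [2, 5];  Q = [1, 2, 5] / [3, 4]
  Insert 6 (step 6): P = [1, 3, 6] / [2, 5, 8];  Q = [1, 2, 5] / [3, 4, 6]
  Insert 7 (step 7): P = [1, 3, 6, 7] / [2, 5, 8];  Q = [1, 2, 5, 7] / [3, 4, 6]
  Insert 4 (step 8): P = [1, 3, 4, 7] / [2, 5, 6] / [8];  Q = [1, 2, 5, 7] / [3, 4, 6] / [8]
Final shape: (4, 3, 1).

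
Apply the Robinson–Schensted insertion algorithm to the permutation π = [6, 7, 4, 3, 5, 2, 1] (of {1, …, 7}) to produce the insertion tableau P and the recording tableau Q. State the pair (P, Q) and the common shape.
P = [1, 5] / [2, 7] / [3] / [4] / [6];  Q = [1, 2] / [3, 5] / [4] / [6] / [7];  common shape = (2, 2, 1, 1, 1)

Row-insert the values π_1, π_2, … into P one at a time, bumping the leftmost entry strictly greater than the inserted value down to the next row. The recording tableau Q records, in position (i, j), the step at which that cell was added to P.
  Insert 6 (step 1): P = [6];  Q = [1]
  Insert 7 (step 2): P = [6, 7];  Q = [1, 2]
  Insert 4 (step 3): P = [4, 7] / [6];  Q = [1, 2] / [3]
  Insert 3 (step 4): P = [3, 7] / [4] / [6];  Q = [1, 2] / [3] / [4]
  Insert 5 (step 5): P = [3, 5] / [4, 7] / [6];  Q = [1, 2] / [3, 5] / [4]
  Insert 2 (step 6): P = [2, 5] / [3, 7] / [4] / [6];  Q = [1, 2] / [3, 5] / [4] / [6]
  Insert 1 (step 7): P = [1, 5] / [2, 7] / [3] / [4] / [6];  Q = [1, 2] / [3, 5] / [4] / [6] / [7]
Final shape: (2, 2, 1, 1, 1).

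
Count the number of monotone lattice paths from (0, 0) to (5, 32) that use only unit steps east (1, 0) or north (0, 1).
Number of paths = 435897

A monotone lattice path from (0, 0) to (5, 32) consists of 5 east steps and 32 north steps in some order, so it is determined by which 5 of the 37 steps are east. The count is C(37, 5) = 435897.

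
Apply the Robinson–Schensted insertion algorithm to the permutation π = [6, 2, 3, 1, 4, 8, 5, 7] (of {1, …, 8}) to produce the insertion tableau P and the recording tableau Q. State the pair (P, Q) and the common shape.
P = [1, 3, 4, 5, 7] / [2, 8] / [6];  Q = [1, 3, 5, 6, 8] / [2, 7] / [4];  common shape = (5, 2, 1)

Row-insert the values π_1, π_2, … into P one at a time, bumping the leftmost entry strictly greater than the inserted value down to the next row. The recording tableau Q records, in position (i, j), the step at which that cell was added to P.
  Insert 6 (step 1): P = [6];  Q = [1]
  Insert 2 (step 2): P = [2] / [6];  Q = [1] / [2]
  Insert 3 (step 3): P = [2, 3] / [6];  Q = [1, 3] / [2]
  Insert 1 (step 4): P = [1, 3] / [2] / [6];  Q = [1, 3] / [2] / [4]
  Insert 4 (step 5): P = [1, 3, 4] / [2] / [6];  Q = [1, 3, 5] / [2] / [4]
  Insert 8 (step 6): P = [1, 3, 4, 8] / [2] / [6];  Q = [1, 3, 5, 6] / [2] / [4]
  Insert 5 (step 7): P = [1, 3, 4, 5] / [2, 8] / [6];  Q = [1, 3, 5, 6] / [2, 7] / [4]
  Insert 7 (step 8): P = [1, 3, 4, 5, 7] / [2, 8] / [6];  Q = [1, 3, 5, 6, 8] / [2, 7] / [4]
Final shape: (5, 2, 1).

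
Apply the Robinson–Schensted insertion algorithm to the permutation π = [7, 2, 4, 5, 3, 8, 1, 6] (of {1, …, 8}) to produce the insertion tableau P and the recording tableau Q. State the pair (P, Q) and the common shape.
P = [1, 3, 5, 6] / [2, 8] / [4] / [7];  Q = [1, 3, 4, 6] / [2, 8] / [5] / [7];  common shape = (4, 2, 1, 1)

Row-insert the values π_1, π_2, … into P one at a time, bumping the leftmost entry strictly greater than the inserted value down to the next row. The recording tableau Q records, in position (i, j), the step at which that cell was added to P.
  Insert 7 (step 1): P = [7];  Q = [1]
  Insert 2 (step 2): P = [2] / [7];  Q = [1] / [2]
  Insert 4 (step 3): P = [2, 4] / [7];  Q = [1, 3] / [2]
  Insert 5 (step 4): P = [2, 4, 5] / [7];  Q = [1, 3, 4] / [2]
  Insert 3 (step 5): P = [2, 3, 5] / [4] / [7];  Q = [1, 3, 4] / [2] / [5]
  Insert 8 (step 6): P = [2, 3, 5, 8] / [4] / [7];  Q = [1, 3, 4, 6] / [2] / [5]
  Insert 1 (step 7): P = [1, 3, 5, 8] / [2] / [4] / [7];  Q = [1, 3, 4, 6] / [2] / [5] / [7]
  Insert 6 (step 8): P = [1, 3, 5, 6] / [2, 8] / [4] / [7];  Q = [1, 3, 4, 6] / [2, 8] / [5] / [7]
Final shape: (4, 2, 1, 1).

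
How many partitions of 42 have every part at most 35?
p(42, parts ≤ 35) = 53144

Use the recurrence p(n, m) = p(n, m−1) + p(n−m, m): either the largest part is < m (count p(n, m−1)) or the largest part is exactly m (remove one copy of m, count p(n−m, m)). With p(0, ·) = 1 this gives p(42, parts ≤ 35) = 53144. (By conjugating Young diagrams, this also counts partitions of 42 into at most 35 parts.)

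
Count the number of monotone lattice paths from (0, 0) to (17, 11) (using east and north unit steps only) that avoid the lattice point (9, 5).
Number of paths = 15462174

Total paths from (0, 0) to (17, 11): C(28, 17) = 21474180. Paths through (9, 5): (paths (0, 0) → (9, 5)) × (paths (9, 5) → (17, 11)) = C(14, 9) · C(14, 8) = 2002 · 3003 = 6012006. Avoidance count = 21474180 − 6012006 = 15462174.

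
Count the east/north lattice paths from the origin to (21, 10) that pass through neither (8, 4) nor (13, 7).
Number of paths = 22704825

Inclusion–exclusion. Total paths: C(31, 21) = 44352165. Through P₁: C(12, 8)·C(19, 13) = 13430340. Through P₂: C(20, 13)·C(11, 8) = 12790800. Since P₁ is strictly southwest of P₂, a monotone path through both must visit P₁ then P₂; paths through both = C(12, 8)·C(8, 5)·C(11, 8) = 4573800. Avoid both = 44352165 − 13430340 − 12790800 + 4573800 = 22704825.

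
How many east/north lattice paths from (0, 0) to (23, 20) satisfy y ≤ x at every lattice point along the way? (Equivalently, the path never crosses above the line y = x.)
Number of paths = 160094486370

By the reflection principle (André's argument), the number of monotone paths to (23, 20) with n ≤ m that never go above y = x is C(43, 23) − C(43, 24) = 960566918220 − 800472431850 = 160094486370.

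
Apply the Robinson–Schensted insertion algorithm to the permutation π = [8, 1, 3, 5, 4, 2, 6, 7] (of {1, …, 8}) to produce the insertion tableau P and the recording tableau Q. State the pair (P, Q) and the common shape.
P = [1, 2, 4, 6, 7] / [3] / [5] / [8];  Q = [1, 3, 4, 7, 8] / [2] / [5] / [6];  common shape = (5, 1, 1, 1)

Row-insert the values π_1, π_2, … into P one at a time, bumping the leftmost entry strictly greater than the inserted value down to the next row. The recording tableau Q records, in position (i, j), the step at which that cell was added to P.
  Insert 8 (step 1): P = [8];  Q = [1]
  Insert 1 (step 2): P = [1] / [8];  Q = [1] / [2]
  Insert 3 (step 3): P = [1, 3] / [8];  Q = [1, 3] / [2]
  Insert 5 (step 4): P = [1, 3, 5] / [8];  Q = [1, 3, 4] / [2]
  Insert 4 (step 5): P = [1, 3, 4] / [5] / [8];  Q = [1, 3, 4] / [2] / [5]
  Insert 2 (step 6): P = [1, 2, 4] / [3] / [5] / [8];  Q = [1, 3, 4] / [2] / [5] / [6]
  Insert 6 (step 7): P = [1, 2, 4, 6] / [3] / [5] / [8];  Q = [1, 3, 4, 7] / [2] / [5] / [6]
  Insert 7 (step 8): P = [1, 2, 4, 6, 7] / [3] / [5] / [8];  Q = [1, 3, 4, 7, 8] / [2] / [5] / [6]
Final shape: (5, 1, 1, 1).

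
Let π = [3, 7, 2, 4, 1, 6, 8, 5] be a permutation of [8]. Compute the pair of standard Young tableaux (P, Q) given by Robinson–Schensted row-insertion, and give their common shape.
P = [1, 4, 5, 8] / [2, 6] / [3, 7];  Q = [1, 2, 6, 7] / [3, 4] / [5, 8];  common shape = (4, 2, 2)

Row-insert the values π_1, π_2, … into P one at a time, bumping the leftmost entry strictly greater than the inserted value down to the next row. The recording tableau Q records, in position (i, j), the step at which that cell was added to P.
  Insert 3 (step 1): P = [3];  Q = [1]
  Insert 7 (step 2): P = [3, 7];  Q = [1, 2]
  Insert 2 (step 3): P = [2, 7] / [3];  Q = [1, 2] / [3]
  Insert 4 (step 4): P = [2, 4] / [3, 7];  Q = [1, 2] / [3, 4]
  Insert 1 (step 5): P = [1, 4] / [2, 7] / [3];  Q = [1, 2] / [3, 4] / [5]
  Insert 6 (step 6): P = [1, 4, 6] / [2, 7] / [3];  Q = [1, 2, 6] / [3, 4] / [5]
  Insert 8 (step 7): P = [1, 4, 6, 8] / [2, 7] / [3];  Q = [1, 2, 6, 7] / [3, 4] / [5]
  Insert 5 (step 8): P = [1, 4, 5, 8] / [2, 6] / [3, 7];  Q = [1, 2, 6, 7] / [3, 4] / [5, 8]
Final shape: (4, 2, 2).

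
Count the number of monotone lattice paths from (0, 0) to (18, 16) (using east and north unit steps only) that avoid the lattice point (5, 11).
Number of paths = 2166536406

Total paths from (0, 0) to (18, 16): C(34, 18) = 2203961430. Paths through (5, 11): (paths (0, 0) → (5, 11)) × (paths (5, 11) → (18, 16)) = C(16, 5) · C(18, 13) = 4368 · 8568 = 37425024. Avoidance count = 2203961430 − 37425024 = 2166536406.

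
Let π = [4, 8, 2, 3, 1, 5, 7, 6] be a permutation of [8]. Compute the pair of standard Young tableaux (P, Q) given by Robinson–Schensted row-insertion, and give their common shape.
P = [1, 3, 5, 6] / [2, 7] / [4, 8];  Q = [1, 2, 6, 7] / [3, 4] / [5, 8];  common shape = (4, 2, 2)

Row-insert the values π_1, π_2, … into P one at a time, bumping the leftmost entry strictly greater than the inserted value down to the next row. The recording tableau Q records, in position (i, j), the step at which that cell was added to P.
  Insert 4 (step 1): P = [4];  Q = [1]
  Insert 8 (step 2): P = [4, 8];  Q = [1, 2]
  Insert 2 (step 3): P = [2, 8] / [4];  Q = [1, 2] / [3]
  Insert 3 (step 4): P = [2, 3] / [4, 8];  Q = [1, 2] / [3, 4]
  Insert 1 (step 5): P = [1, 3] / [2, 8] / [4];  Q = [1, 2] / [3, 4] / [5]
  Insert 5 (step 6): P = [1, 3, 5] / [2, 8] / [4];  Q = [1, 2, 6] / [3, 4] / [5]
  Insert 7 (step 7): P = [1, 3, 5, 7] / [2, 8] / [4];  Q = [1, 2, 6, 7] / [3, 4] / [5]
  Insert 6 (step 8): P = [1, 3, 5, 6] / [2, 7] / [4, 8];  Q = [1, 2, 6, 7] / [3, 4] / [5, 8]
Final shape: (4, 2, 2).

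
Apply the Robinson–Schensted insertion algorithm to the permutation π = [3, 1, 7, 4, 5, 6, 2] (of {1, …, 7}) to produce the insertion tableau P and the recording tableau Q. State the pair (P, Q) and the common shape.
P = [1, 2, 5, 6] / [3, 4] / [7];  Q = [1, 3, 5, 6] / [2, 4] / [7];  common shape = (4, 2, 1)

Row-insert the values π_1, π_2, … into P one at a time, bumping the leftmost entry strictly greater than the inserted value down to the next row. The recording tableau Q records, in position (i, j), the step at which that cell was added to P.
  Insert 3 (step 1): P = [3];  Q = [1]
  Insert 1 (step 2): P = [1] / [3];  Q = [1] / [2]
  Insert 7 (step 3): P = [1, 7] / [3];  Q = [1, 3] / [2]
  Insert 4 (step 4): P = [1, 4] / [3, 7];  Q = [1, 3] / [2, 4]
  Insert 5 (step 5): P = [1, 4, 5] / [3, 7];  Q = [1, 3, 5] / [2, 4]
  Insert 6 (step 6): P = [1, 4, 5, 6] / [3, 7];  Q = [1, 3, 5, 6] / [2, 4]
  Insert 2 (step 7): P = [1, 2, 5, 6] / [3, 4] / [7];  Q = [1, 3, 5, 6] / [2, 4] / [7]
Final shape: (4, 2, 1).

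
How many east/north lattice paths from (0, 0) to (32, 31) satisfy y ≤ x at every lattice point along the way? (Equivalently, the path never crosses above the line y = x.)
Number of paths = 55534064877048198

By the reflection principle (André's argument), the number of monotone paths to (32, 31) with n ≤ m that never go above y = x is C(63, 32) − C(63, 33) = 916312070471295267 − 860778005594247069 = 55534064877048198.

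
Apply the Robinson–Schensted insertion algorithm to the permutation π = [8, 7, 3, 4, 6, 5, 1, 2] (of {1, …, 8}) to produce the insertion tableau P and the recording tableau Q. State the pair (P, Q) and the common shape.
P = [1, 2, 5] / [3, 4] / [6] / [7] / [8];  Q = [1, 4, 5] / [2, 8] / [3] / [6] / [7];  common shape = (3, 2, 1, 1, 1)

Row-insert the values π_1, π_2, … into P one at a time, bumping the leftmost entry strictly greater than the inserted value down to the next row. The recording tableau Q records, in position (i, j), the step at which that cell was added to P.
  Insert 8 (step 1): P = [8];  Q = [1]
  Insert 7 (step 2): P = [7] / [8];  Q = [1] / [2]
  Insert 3 (step 3): P = [3] / [7] / [8];  Q = [1] / [2] / [3]
  Insert 4 (step 4): P = [3, 4] / [7] / [8];  Q = [1, 4] / [2] / [3]
  Insert 6 (step 5): P = [3, 4, 6] / [7] / [8];  Q = [1, 4, 5] / [2] / [3]
  Insert 5 (step 6): P = [3, 4, 5] / [6] / [7] / [8];  Q = [1, 4, 5] / [2] / [3] / [6]
  Insert 1 (step 7): P = [1, 4, 5] / [3] / [6] / [7] / [8];  Q = [1, 4, 5] / [2] / [3] / [6] / [7]
  Insert 2 (step 8): P = [1, 2, 5] / [3, 4] / [6] / [7] / [8];  Q = [1, 4, 5] / [2, 8] / [3] / [6] / [7]
Final shape: (3, 2, 1, 1, 1).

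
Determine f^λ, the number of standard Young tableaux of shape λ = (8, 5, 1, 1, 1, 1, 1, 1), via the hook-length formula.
# SYT of shape (8, 5, 1, 1, 1, 1, 1, 1) = 4232592

Hook-length formula: f^λ = n! / Π hook(c), product over all cells c of the Young diagram. For λ = (8, 5, 1, 1, 1, 1, 1, 1), n = 19 boxes. Hook lengths by row (left-to-right, top-to-bottom): [15, 8, 7, 6, 5, 3, 2, 1]; [11, 4, 3, 2, 1]; [6]; [5]; [4]; [3]; [2]; [1]. Product of hooks = 28740096000. So f^λ = 19! / 28740096000 = 121645100408832000 / 28740096000 = 4232592.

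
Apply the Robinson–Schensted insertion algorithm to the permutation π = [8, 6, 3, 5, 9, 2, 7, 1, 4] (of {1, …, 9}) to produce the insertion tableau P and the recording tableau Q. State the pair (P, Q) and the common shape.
P = [1, 4, 7] / [2, 5] / [3, 9] / [6] / [8];  Q = [1, 4, 5] / [2, 7] / [3, 9] / [6] / [8];  common shape = (3, 2, 2, 1, 1)

Row-insert the values π_1, π_2, … into P one at a time, bumping the leftmost entry strictly greater than the inserted value down to the next row. The recording tableau Q records, in position (i, j), the step at which that cell was added to P.
  Insert 8 (step 1): P = [8];  Q = [1]
  Insert 6 (step 2): P = [6] / [8];  Q = [1] / [2]
  Insert 3 (step 3): P = [3] / [6] / [8];  Q = [1] / [2] / [3]
  Insert 5 (step 4): P = [3, 5] / [6] / [8];  Q = [1, 4] / [2] / [3]
  Insert 9 (step 5): P = [3, 5, 9] / [6] / [8];  Q = [1, 4, 5] / [2] / [3]
  Insert 2 (step 6): P = [2, 5, 9] / [3] / [6] / [8];  Q = [1, 4, 5] / [2] / [3] / [6]
  Insert 7 (step 7): P = [2, 5, 7] / [3, 9] / [6] / [8];  Q = [1, 4, 5] / [2, 7] / [3] / [6]
  Insert 1 (step 8): P = [1, 5, 7] / [2, 9] / [3] / [6] / [8];  Q = [1, 4, 5] / [2, 7] / [3] / [6] / [8]
  Insert 4 (step 9): P = [1, 4, 7] / [2, 5] / [3, 9] / [6] / [8];  Q = [1, 4, 5] / [2, 7] / [3, 9] / [6] / [8]
Final shape: (3, 2, 2, 1, 1).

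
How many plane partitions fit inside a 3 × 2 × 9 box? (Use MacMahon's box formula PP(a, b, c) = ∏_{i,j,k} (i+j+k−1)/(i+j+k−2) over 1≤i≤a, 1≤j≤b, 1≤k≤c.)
PP(3, 2, 9) = 15730

Evaluate the triple product over i = 1..3, j = 1..2, k = 1..9. The factors are (2/1) · (3/2) · (4/3) · (5/4) · (6/5) · (7/6) · (8/7) · (9/8) · … (54 factors total). The numerators and denominators telescope so the product is an integer; carrying out the multiplication exactly gives PP(3, 2, 9) = 15730.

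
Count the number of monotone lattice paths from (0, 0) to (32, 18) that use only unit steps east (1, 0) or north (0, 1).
Number of paths = 18053528883775

A monotone lattice path from (0, 0) to (32, 18) consists of 32 east steps and 18 north steps in some order, so it is determined by which 32 of the 50 steps are east. The count is C(50, 32) = 18053528883775.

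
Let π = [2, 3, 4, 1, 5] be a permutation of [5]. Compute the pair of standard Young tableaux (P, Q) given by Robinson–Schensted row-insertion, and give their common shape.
P = [1, 3, 4, 5] / [2];  Q = [1, 2, 3, 5] / [4];  common shape = (4, 1)

Row-insert the values π_1, π_2, … into P one at a time, bumping the leftmost entry strictly greater than the inserted value down to the next row. The recording tableau Q records, in position (i, j), the step at which that cell was added to P.
  Insert 2 (step 1): P = [2];  Q = [1]
  Insert 3 (step 2): P = [2, 3];  Q = [1, 2]
  Insert 4 (step 3): P = [2, 3, 4];  Q = [1, 2, 3]
  Insert 1 (step 4): P = [1, 3, 4] / [2];  Q = [1, 2, 3] / [4]
  Insert 5 (step 5): P = [1, 3, 4, 5] / [2];  Q = [1, 2, 3, 5] / [4]
Final shape: (4, 1).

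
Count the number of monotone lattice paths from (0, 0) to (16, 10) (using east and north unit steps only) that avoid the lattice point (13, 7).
Number of paths = 3761335

Total paths from (0, 0) to (16, 10): C(26, 16) = 5311735. Paths through (13, 7): (paths (0, 0) → (13, 7)) × (paths (13, 7) → (16, 10)) = C(20, 13) · C(6, 3) = 77520 · 20 = 1550400. Avoidance count = 5311735 − 1550400 = 3761335.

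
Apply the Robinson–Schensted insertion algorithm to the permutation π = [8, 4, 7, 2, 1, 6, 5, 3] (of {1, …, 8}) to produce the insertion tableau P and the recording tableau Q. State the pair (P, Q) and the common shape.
P = [1, 3] / [2, 5] / [4, 6] / [7] / [8];  Q = [1, 3] / [2, 6] / [4, 7] / [5] / [8];  common shape = (2, 2, 2, 1, 1)

Row-insert the values π_1, π_2, … into P one at a time, bumping the leftmost entry strictly greater than the inserted value down to the next row. The recording tableau Q records, in position (i, j), the step at which that cell was added to P.
  Insert 8 (step 1): P = [8];  Q = [1]
  Insert 4 (step 2): P = [4] / [8];  Q = [1] / [2]
  Insert 7 (step 3): P = [4, 7] / [8];  Q = [1, 3] / [2]
  Insert 2 (step 4): P = [2, 7] / [4] / [8];  Q = [1, 3] / [2] / [4]
  Insert 1 (step 5): P = [1, 7] / [2] / [4] / [8];  Q = [1, 3] / [2] / [4] / [5]
  Insert 6 (step 6): P = [1, 6] / [2, 7] / [4] / [8];  Q = [1, 3] / [2, 6] / [4] / [5]
  Insert 5 (step 7): P = [1, 5] / [2, 6] / [4, 7] / [8];  Q = [1, 3] / [2, 6] / [4, 7] / [5]
  Insert 3 (step 8): P = [1, 3] / [2, 5] / [4, 6] / [7] / [8];  Q = [1, 3] / [2, 6] / [4, 7] / [5] / [8]
Final shape: (2, 2, 2, 1, 1).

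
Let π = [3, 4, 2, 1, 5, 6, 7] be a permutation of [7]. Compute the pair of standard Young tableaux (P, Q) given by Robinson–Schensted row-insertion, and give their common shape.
P = [1, 4, 5, 6, 7] / [2] / [3];  Q = [1, 2, 5, 6, 7] / [3] / [4];  common shape = (5, 1, 1)

Row-insert the values π_1, π_2, … into P one at a time, bumping the leftmost entry strictly greater than the inserted value down to the next row. The recording tableau Q records, in position (i, j), the step at which that cell was added to P.
  Insert 3 (step 1): P = [3];  Q = [1]
  Insert 4 (step 2): P = [3, 4];  Q = [1, 2]
  Insert 2 (step 3): P = [2, 4] / [3];  Q = [1, 2] / [3]
  Insert 1 (step 4): P = [1, 4] / [2] / [3];  Q = [1, 2] / [3] / [4]
  Insert 5 (step 5): P = [1, 4, 5] / [2] / [3];  Q = [1, 2, 5] / [3] / [4]
  Insert 6 (step 6): P = [1, 4, 5, 6] / [2] / [3];  Q = [1, 2, 5, 6] / [3] / [4]
  Insert 7 (step 7): P = [1, 4, 5, 6, 7] / [2] / [3];  Q = [1, 2, 5, 6, 7] / [3] / [4]
Final shape: (5, 1, 1).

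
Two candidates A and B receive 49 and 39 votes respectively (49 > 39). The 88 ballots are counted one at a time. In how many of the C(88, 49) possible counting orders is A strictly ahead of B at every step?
Strict-lead orderings = 1698754643257653577894500

Total orderings of the 88 votes with 49 for A: C(88, 49) = 14949040860667351485471600. By the Bertrand ballot formula (Cycle Lemma / reflection principle), the number of orderings in which A is strictly ahead of B throughout is (p − q)/(p + q) · C(p + q, p) = (49 − 39)/(49 + 39) · 14949040860667351485471600 = 1698754643257653577894500.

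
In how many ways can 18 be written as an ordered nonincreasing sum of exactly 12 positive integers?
p(18, 12 parts) = 11

Partitions of n into exactly k parts are in bijection with partitions of n − k into at most k parts (subtract 1 from each part). So p(18, exactly 12) = p(6, parts ≤ 12). Computing via the recurrence p(m, j) = p(m, j−1) + p(m−j, j) gives 11.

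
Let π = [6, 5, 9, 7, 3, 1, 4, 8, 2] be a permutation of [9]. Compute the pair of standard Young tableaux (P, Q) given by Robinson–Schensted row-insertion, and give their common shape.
P = [1, 2, 8] / [3, 4] / [5, 7] / [6, 9];  Q = [1, 3, 8] / [2, 4] / [5, 7] / [6, 9];  common shape = (3, 2, 2, 2)

Row-insert the values π_1, π_2, … into P one at a time, bumping the leftmost entry strictly greater than the inserted value down to the next row. The recording tableau Q records, in position (i, j), the step at which that cell was added to P.
  Insert 6 (step 1): P = [6];  Q = [1]
  Insert 5 (step 2): P = [5] / [6];  Q = [1] / [2]
  Insert 9 (step 3): P = [5, 9] / [6];  Q = [1, 3] / [2]
  Insert 7 (step 4): P = [5, 7] / [6, 9];  Q = [1, 3] / [2, 4]
  Insert 3 (step 5): P = [3, 7] / [5, 9] / [6];  Q = [1, 3] / [2, 4] / [5]
  Insert 1 (step 6): P = [1, 7] / [3, 9] / [5] / [6];  Q = [1, 3] / [2, 4] / [5] / [6]
  Insert 4 (step 7): P = [1, 4] / [3, 7] / [5, 9] / [6];  Q = [1, 3] / [2, 4] / [5, 7] / [6]
  Insert 8 (step 8): P = [1, 4, 8] / [3, 7] / [5, 9] / [6];  Q = [1, 3, 8] / [2, 4] / [5, 7] / [6]
  Insert 2 (step 9): P = [1, 2, 8] / [3, 4] / [5, 7] / [6, 9];  Q = [1, 3, 8] / [2, 4] / [5, 7] / [6, 9]
Final shape: (3, 2, 2, 2).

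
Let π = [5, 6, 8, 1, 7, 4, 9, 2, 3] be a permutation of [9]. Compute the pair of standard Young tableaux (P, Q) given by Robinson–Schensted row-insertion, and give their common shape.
P = [1, 2, 3, 9] / [4, 6, 7] / [5] / [8];  Q = [1, 2, 3, 7] / [4, 5, 9] / [6] / [8];  common shape = (4, 3, 1, 1)

Row-insert the values π_1, π_2, … into P one at a time, bumping the leftmost entry strictly greater than the inserted value down to the next row. The recording tableau Q records, in position (i, j), the step at which that cell was added to P.
  Insert 5 (step 1): P = [5];  Q = [1]
  Insert 6 (step 2): P = [5, 6];  Q = [1, 2]
  Insert 8 (step 3): P = [5, 6, 8];  Q = [1, 2, 3]
  Insert 1 (step 4): P = [1, 6, 8] / [5];  Q = [1, 2, 3] / [4]
  Insert 7 (step 5): P = [1, 6, 7] / [5, 8];  Q = [1, 2, 3] / [4, 5]
  Insert 4 (step 6): P = [1, 4, 7] / [5, 6] / [8];  Q = [1, 2, 3] / [4, 5] / [6]
  Insert 9 (step 7): P = [1, 4, 7, 9] / [5, 6] / [8];  Q = [1, 2, 3, 7] / [4, 5] / [6]
  Insert 2 (step 8): P = [1, 2, 7, 9] / [4, 6] / [5] / [8];  Q = [1, 2, 3, 7] / [4, 5] / [6] / [8]
  Insert 3 (step 9): P = [1, 2, 3, 9] / [4, 6, 7] / [5] / [8];  Q = [1, 2, 3, 7] / [4, 5, 9] / [6] / [8]
Final shape: (4, 3, 1, 1).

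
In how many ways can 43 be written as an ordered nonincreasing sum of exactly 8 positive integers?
p(43, 8 parts) = 5066

Partitions of n into exactly k parts are in bijection with partitions of n − k into at most k parts (subtract 1 from each part). So p(43, exactly 8) = p(35, parts ≤ 8). Computing via the recurrence p(m, j) = p(m, j−1) + p(m−j, j) gives 5066.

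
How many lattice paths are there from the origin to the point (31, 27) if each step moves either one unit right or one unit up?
Number of paths = 26252279997448736

A monotone lattice path from (0, 0) to (31, 27) consists of 31 east steps and 27 north steps in some order, so it is determined by which 31 of the 58 steps are east. The count is C(58, 31) = 26252279997448736.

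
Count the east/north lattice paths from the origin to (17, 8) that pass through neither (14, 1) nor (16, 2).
Number of paths = 1079019

Inclusion–exclusion. Total paths: C(25, 17) = 1081575. Through P₁: C(15, 14)·C(10, 3) = 1800. Through P₂: C(18, 16)·C(7, 1) = 1071. Since P₁ is strictly southwest of P₂, a monotone path through both must visit P₁ then P₂; paths through both = C(15, 14)·C(3, 2)·C(7, 1) = 315. Avoid both = 1081575 − 1800 − 1071 + 315 = 1079019.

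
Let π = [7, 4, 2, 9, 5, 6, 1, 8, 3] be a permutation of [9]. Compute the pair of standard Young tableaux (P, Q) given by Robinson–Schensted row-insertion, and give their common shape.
P = [1, 3, 6, 8] / [2, 5] / [4, 9] / [7];  Q = [1, 4, 6, 8] / [2, 5] / [3, 9] / [7];  common shape = (4, 2, 2, 1)

Row-insert the values π_1, π_2, … into P one at a time, bumping the leftmost entry strictly greater than the inserted value down to the next row. The recording tableau Q records, in position (i, j), the step at which that cell was added to P.
  Insert 7 (step 1): P = [7];  Q = [1]
  Insert 4 (step 2): P = [4] / [7];  Q = [1] / [2]
  Insert 2 (step 3): P = [2] / [4] / [7];  Q = [1] / [2] / [3]
  Insert 9 (step 4): P = [2, 9] / [4] / [7];  Q = [1, 4] / [2] / [3]
  Insert 5 (step 5): P = [2, 5] / [4, 9] / [7];  Q = [1, 4] / [2, 5] / [3]
  Insert 6 (step 6): P = [2, 5, 6] / [4, 9] / [7];  Q = [1, 4, 6] / [2, 5] / [3]
  Insert 1 (step 7): P = [1, 5, 6] / [2, 9] / [4] / [7];  Q = [1, 4, 6] / [2, 5] / [3] / [7]
  Insert 8 (step 8): P = [1, 5, 6, 8] / [2, 9] / [4] / [7];  Q = [1, 4, 6, 8] / [2, 5] / [3] / [7]
  Insert 3 (step 9): P = [1, 3, 6, 8] / [2, 5] / [4, 9] / [7];  Q = [1, 4, 6, 8] / [2, 5] / [3, 9] / [7]
Final shape: (4, 2, 2, 1).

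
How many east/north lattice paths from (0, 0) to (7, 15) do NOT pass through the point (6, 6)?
Number of paths = 161304

Total paths from (0, 0) to (7, 15): C(22, 7) = 170544. Paths through (6, 6): (paths (0, 0) → (6, 6)) × (paths (6, 6) → (7, 15)) = C(12, 6) · C(10, 1) = 924 · 10 = 9240. Avoidance count = 170544 − 9240 = 161304.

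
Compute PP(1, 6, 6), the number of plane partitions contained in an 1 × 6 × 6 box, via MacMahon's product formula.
PP(1, 6, 6) = 924

Evaluate the triple product over i = 1..1, j = 1..6, k = 1..6. The factors are (2/1) · (3/2) · (4/3) · (5/4) · (6/5) · (7/6) · (3/2) · (4/3) · … (36 factors total). The numerators and denominators telescope so the product is an integer; carrying out the multiplication exactly gives PP(1, 6, 6) = 924.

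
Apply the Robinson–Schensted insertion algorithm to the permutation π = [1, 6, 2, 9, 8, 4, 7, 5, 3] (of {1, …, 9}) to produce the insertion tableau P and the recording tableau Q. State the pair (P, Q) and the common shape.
P = [1, 2, 3, 5] / [4, 7] / [6] / [8] / [9];  Q = [1, 2, 4, 7] / [3, 5] / [6] / [8] / [9];  common shape = (4, 2, 1, 1, 1)

Row-insert the values π_1, π_2, … into P one at a time, bumping the leftmost entry strictly greater than the inserted value down to the next row. The recording tableau Q records, in position (i, j), the step at which that cell was added to P.
  Insert 1 (step 1): P = [1];  Q = [1]
  Insert 6 (step 2): P = [1, 6];  Q = [1, 2]
  Insert 2 (step 3): P = [1, 2] / [6];  Q = [1, 2] / [3]
  Insert 9 (step 4): P = [1, 2, 9] / [6];  Q = [1, 2, 4] / [3]
  Insert 8 (step 5): P = [1, 2, 8] / [6, 9];  Q = [1, 2, 4] / [3, 5]
  Insert 4 (step 6): P = [1, 2, 4] / [6, 8] / [9];  Q = [1, 2, 4] / [3, 5] / [6]
  Insert 7 (step 7): P = [1, 2, 4, 7] / [6, 8] / [9];  Q = [1, 2, 4, 7] / [3, 5] / [6]
  Insert 5 (step 8): P = [1, 2, 4, 5] / [6, 7] / [8] / [9];  Q = [1, 2, 4, 7] / [3, 5] / [6] / [8]
  Insert 3 (step 9): P = [1, 2, 3, 5] / [4, 7] / [6] / [8] / [9];  Q = [1, 2, 4, 7] / [3, 5] / [6] / [8] / [9]
Final shape: (4, 2, 1, 1, 1).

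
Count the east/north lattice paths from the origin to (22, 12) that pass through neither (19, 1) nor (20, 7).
Number of paths = 529701070

Inclusion–exclusion. Total paths: C(34, 22) = 548354040. Through P₁: C(20, 19)·C(14, 3) = 7280. Through P₂: C(27, 20)·C(7, 2) = 18648630. Since P₁ is strictly southwest of P₂, a monotone path through both must visit P₁ then P₂; paths through both = C(20, 19)·C(7, 1)·C(7, 2) = 2940. Avoid both = 548354040 − 7280 − 18648630 + 2940 = 529701070.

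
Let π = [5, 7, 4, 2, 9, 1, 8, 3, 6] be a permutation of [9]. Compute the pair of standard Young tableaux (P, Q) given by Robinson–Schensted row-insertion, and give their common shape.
P = [1, 3, 6] / [2, 7, 8] / [4, 9] / [5];  Q = [1, 2, 5] / [3, 7, 9] / [4, 8] / [6];  common shape = (3, 3, 2, 1)

Row-insert the values π_1, π_2, … into P one at a time, bumping the leftmost entry strictly greater than the inserted value down to the next row. The recording tableau Q records, in position (i, j), the step at which that cell was added to P.
  Insert 5 (step 1): P = [5];  Q = [1]
  Insert 7 (step 2): P = [5, 7];  Q = [1, 2]
  Insert 4 (step 3): P = [4, 7] / [5];  Q = [1, 2] / [3]
  Insert 2 (step 4): P = [2, 7] / [4] / [5];  Q = [1, 2] / [3] / [4]
  Insert 9 (step 5): P = [2, 7, 9] / [4] / [5];  Q = [1, 2, 5] / [3] / [4]
  Insert 1 (step 6): P = [1, 7, 9] / [2] / [4] / [5];  Q = [1, 2, 5] / [3] / [4] / [6]
  Insert 8 (step 7): P = [1, 7, 8] / [2, 9] / [4] / [5];  Q = [1, 2, 5] / [3, 7] / [4] / [6]
  Insert 3 (step 8): P = [1, 3, 8] / [2, 7] / [4, 9] / [5];  Q = [1, 2, 5] / [3, 7] / [4, 8] / [6]
  Insert 6 (step 9): P = [1, 3, 6] / [2, 7, 8] / [4, 9] / [5];  Q = [1, 2, 5] / [3, 7, 9] / [4, 8] / [6]
Final shape: (3, 3, 2, 1).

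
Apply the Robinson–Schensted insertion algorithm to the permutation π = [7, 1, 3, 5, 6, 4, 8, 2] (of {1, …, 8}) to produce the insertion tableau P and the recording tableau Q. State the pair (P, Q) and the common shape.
P = [1, 2, 4, 6, 8] / [3] / [5] / [7];  Q = [1, 3, 4, 5, 7] / [2] / [6] / [8];  common shape = (5, 1, 1, 1)

Row-insert the values π_1, π_2, … into P one at a time, bumping the leftmost entry strictly greater than the inserted value down to the next row. The recording tableau Q records, in position (i, j), the step at which that cell was added to P.
  Insert 7 (step 1): P = [7];  Q = [1]
  Insert 1 (step 2): P = [1] / [7];  Q = [1] / [2]
  Insert 3 (step 3): P = [1, 3] / [7];  Q = [1, 3] / [2]
  Insert 5 (step 4): P = [1, 3, 5] / [7];  Q = [1, 3, 4] / [2]
  Insert 6 (step 5): P = [1, 3, 5, 6] / [7];  Q = [1, 3, 4, 5] / [2]
  Insert 4 (step 6): P = [1, 3, 4, 6] / [5] / [7];  Q = [1, 3, 4, 5] / [2] / [6]
  Insert 8 (step 7): P = [1, 3, 4, 6, 8] / [5] / [7];  Q = [1, 3, 4, 5, 7] / [2] / [6]
  Insert 2 (step 8): P = [1, 2, 4, 6, 8] / [3] / [5] / [7];  Q = [1, 3, 4, 5, 7] / [2] / [6] / [8]
Final shape: (5, 1, 1, 1).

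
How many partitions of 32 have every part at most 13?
p(32, parts ≤ 13) = 6761

Use the recurrence p(n, m) = p(n, m−1) + p(n−m, m): either the largest part is < m (count p(n, m−1)) or the largest part is exactly m (remove one copy of m, count p(n−m, m)). With p(0, ·) = 1 this gives p(32, parts ≤ 13) = 6761. (By conjugating Young diagrams, this also counts partitions of 32 into at most 13 parts.)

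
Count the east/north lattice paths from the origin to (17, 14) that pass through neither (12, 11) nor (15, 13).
Number of paths = 117702017

Inclusion–exclusion. Total paths: C(31, 17) = 265182525. Through P₁: C(23, 12)·C(8, 5) = 75716368. Through P₂: C(28, 15)·C(3, 2) = 112326480. Since P₁ is strictly southwest of P₂, a monotone path through both must visit P₁ then P₂; paths through both = C(23, 12)·C(5, 3)·C(3, 2) = 40562340. Avoid both = 265182525 − 75716368 − 112326480 + 40562340 = 117702017.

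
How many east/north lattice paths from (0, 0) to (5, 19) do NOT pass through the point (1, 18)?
Number of paths = 42409

Total paths from (0, 0) to (5, 19): C(24, 5) = 42504. Paths through (1, 18): (paths (0, 0) → (1, 18)) × (paths (1, 18) → (5, 19)) = C(19, 1) · C(5, 4) = 19 · 5 = 95. Avoidance count = 42504 − 95 = 42409.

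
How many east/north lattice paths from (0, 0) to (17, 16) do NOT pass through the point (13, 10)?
Number of paths = 926549250

Total paths from (0, 0) to (17, 16): C(33, 17) = 1166803110. Paths through (13, 10): (paths (0, 0) → (13, 10)) × (paths (13, 10) → (17, 16)) = C(23, 13) · C(10, 4) = 1144066 · 210 = 240253860. Avoidance count = 1166803110 − 240253860 = 926549250.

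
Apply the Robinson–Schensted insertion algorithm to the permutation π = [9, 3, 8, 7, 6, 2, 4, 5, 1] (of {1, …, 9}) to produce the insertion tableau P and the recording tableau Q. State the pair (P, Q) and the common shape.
P = [1, 4, 5] / [2, 6] / [3] / [7] / [8] / [9];  Q = [1, 3, 8] / [2, 7] / [4] / [5] / [6] / [9];  common shape = (3, 2, 1, 1, 1, 1)

Row-insert the values π_1, π_2, … into P one at a time, bumping the leftmost entry strictly greater than the inserted value down to the next row. The recording tableau Q records, in position (i, j), the step at which that cell was added to P.
  Insert 9 (step 1): P = [9];  Q = [1]
  Insert 3 (step 2): P = [3] / [9];  Q = [1] / [2]
  Insert 8 (step 3): P = [3, 8] / [9];  Q = [1, 3] / [2]
  Insert 7 (step 4): P = [3, 7] / [8] / [9];  Q = [1, 3] / [2] / [4]
  Insert 6 (step 5): P = [3, 6] / [7] / [8] / [9];  Q = [1, 3] / [2] / [4] / [5]
  Insert 2 (step 6): P = [2, 6] / [3] / [7] / [8] / [9];  Q = [1, 3] / [2] / [4] / [5] / [6]
  Insert 4 (step 7): P = [2, 4] / [3, 6] / [7] / [8] / [9];  Q = [1, 3] / [2, 7] / [4] / [5] / [6]
  Insert 5 (step 8): P = [2, 4, 5] / [3, 6] / [7] / [8] / [9];  Q = [1, 3, 8] / [2, 7] / [4] / [5] / [6]
  Insert 1 (step 9): P = [1, 4, 5] / [2, 6] / [3] / [7] / [8] / [9];  Q = [1, 3, 8] / [2, 7] / [4] / [5] / [6] / [9]
Final shape: (3, 2, 1, 1, 1, 1).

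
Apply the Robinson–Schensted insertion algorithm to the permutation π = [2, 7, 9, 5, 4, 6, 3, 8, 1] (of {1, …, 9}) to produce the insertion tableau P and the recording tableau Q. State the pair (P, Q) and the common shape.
P = [1, 3, 6, 8] / [2, 9] / [4] / [5] / [7];  Q = [1, 2, 3, 8] / [4, 6] / [5] / [7] / [9];  common shape = (4, 2, 1, 1, 1)

Row-insert the values π_1, π_2, … into P one at a time, bumping the leftmost entry strictly greater than the inserted value down to the next row. The recording tableau Q records, in position (i, j), the step at which that cell was added to P.
  Insert 2 (step 1): P = [2];  Q = [1]
  Insert 7 (step 2): P = [2, 7];  Q = [1, 2]
  Insert 9 (step 3): P = [2, 7, 9];  Q = [1, 2, 3]
  Insert 5 (step 4): P = [2, 5, 9] / [7];  Q = [1, 2, 3] / [4]
  Insert 4 (step 5): P = [2, 4, 9] / [5] / [7];  Q = [1, 2, 3] / [4] / [5]
  Insert 6 (step 6): P = [2, 4, 6] / [5, 9] / [7];  Q = [1, 2, 3] / [4, 6] / [5]
  Insert 3 (step 7): P = [2, 3, 6] / [4, 9] / [5] / [7];  Q = [1, 2, 3] / [4, 6] / [5] / [7]
  Insert 8 (step 8): P = [2, 3, 6, 8] / [4, 9] / [5] / [7];  Q = [1, 2, 3, 8] / [4, 6] / [5] / [7]
  Insert 1 (step 9): P = [1, 3, 6, 8] / [2, 9] / [4] / [5] / [7];  Q = [1, 2, 3, 8] / [4, 6] / [5] / [7] / [9]
Final shape: (4, 2, 1, 1, 1).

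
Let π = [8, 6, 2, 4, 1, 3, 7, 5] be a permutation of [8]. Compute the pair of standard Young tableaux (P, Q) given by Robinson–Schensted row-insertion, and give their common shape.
P = [1, 3, 5] / [2, 4, 7] / [6] / [8];  Q = [1, 4, 7] / [2, 6, 8] / [3] / [5];  common shape = (3, 3, 1, 1)

Row-insert the values π_1, π_2, … into P one at a time, bumping the leftmost entry strictly greater than the inserted value down to the next row. The recording tableau Q records, in position (i, j), the step at which that cell was added to P.
  Insert 8 (step 1): P = [8];  Q = [1]
  Insert 6 (step 2): P = [6] / [8];  Q = [1] / [2]
  Insert 2 (step 3): P = [2] / [6] / [8];  Q = [1] / [2] / [3]
  Insert 4 (step 4): P = [2, 4] / [6] / [8];  Q = [1, 4] / [2] / [3]
  Insert 1 (step 5): P = [1, 4] / [2] / [6] / [8];  Q = [1, 4] / [2] / [3] / [5]
  Insert 3 (step 6): P = [1, 3] / [2, 4] / [6] / [8];  Q = [1, 4] / [2, 6] / [3] / [5]
  Insert 7 (step 7): P = [1, 3, 7] / [2, 4] / [6] / [8];  Q = [1, 4, 7] / [2, 6] / [3] / [5]
  Insert 5 (step 8): P = [1, 3, 5] / [2, 4, 7] / [6] / [8];  Q = [1, 4, 7] / [2, 6, 8] / [3] / [5]
Final shape: (3, 3, 1, 1).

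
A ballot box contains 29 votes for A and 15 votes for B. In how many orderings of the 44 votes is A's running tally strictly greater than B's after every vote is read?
Strict-lead orderings = 73153696336

Total orderings of the 44 votes with 29 for A: C(44, 29) = 229911617056. By the Bertrand ballot formula (Cycle Lemma / reflection principle), the number of orderings in which A is strictly ahead of B throughout is (p − q)/(p + q) · C(p + q, p) = (29 − 15)/(29 + 15) · 229911617056 = 73153696336.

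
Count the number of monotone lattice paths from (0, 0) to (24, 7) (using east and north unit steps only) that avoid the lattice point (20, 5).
Number of paths = 1832625

Total paths from (0, 0) to (24, 7): C(31, 24) = 2629575. Paths through (20, 5): (paths (0, 0) → (20, 5)) × (paths (20, 5) → (24, 7)) = C(25, 20) · C(6, 4) = 53130 · 15 = 796950. Avoidance count = 2629575 − 796950 = 1832625.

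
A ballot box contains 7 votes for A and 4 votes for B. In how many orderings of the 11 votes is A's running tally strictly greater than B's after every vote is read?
Strict-lead orderings = 90

Total orderings of the 11 votes with 7 for A: C(11, 7) = 330. By the Bertrand ballot formula (Cycle Lemma / reflection principle), the number of orderings in which A is strictly ahead of B throughout is (p − q)/(p + q) · C(p + q, p) = (7 − 4)/(7 + 4) · 330 = 90.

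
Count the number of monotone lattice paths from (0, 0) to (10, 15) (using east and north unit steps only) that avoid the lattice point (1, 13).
Number of paths = 3267990

Total paths from (0, 0) to (10, 15): C(25, 10) = 3268760. Paths through (1, 13): (paths (0, 0) → (1, 13)) × (paths (1, 13) → (10, 15)) = C(14, 1) · C(11, 9) = 14 · 55 = 770. Avoidance count = 3268760 − 770 = 3267990.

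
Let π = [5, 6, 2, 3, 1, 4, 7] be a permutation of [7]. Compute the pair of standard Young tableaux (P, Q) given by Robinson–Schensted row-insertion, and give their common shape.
P = [1, 3, 4, 7] / [2, 6] / [5];  Q = [1, 2, 6, 7] / [3, 4] / [5];  common shape = (4, 2, 1)

Row-insert the values π_1, π_2, … into P one at a time, bumping the leftmost entry strictly greater than the inserted value down to the next row. The recording tableau Q records, in position (i, j), the step at which that cell was added to P.
  Insert 5 (step 1): P = [5];  Q = [1]
  Insert 6 (step 2): P = [5, 6];  Q = [1, 2]
  Insert 2 (step 3): P = [2, 6] / [5];  Q = [1, 2] / [3]
  Insert 3 (step 4): P = [2, 3] / [5, 6];  Q = [1, 2] / [3, 4]
  Insert 1 (step 5): P = [1, 3] / [2, 6] / [5];  Q = [1, 2] / [3, 4] / [5]
  Insert 4 (step 6): P = [1, 3, 4] / [2, 6] / [5];  Q = [1, 2, 6] / [3, 4] / [5]
  Insert 7 (step 7): P = [1, 3, 4, 7] / [2, 6] / [5];  Q = [1, 2, 6, 7] / [3, 4] / [5]
Final shape: (4, 2, 1).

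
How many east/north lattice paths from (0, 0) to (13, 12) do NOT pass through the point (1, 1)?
Number of paths = 2496144

Total paths from (0, 0) to (13, 12): C(25, 13) = 5200300. Paths through (1, 1): (paths (0, 0) → (1, 1)) × (paths (1, 1) → (13, 12)) = C(2, 1) · C(23, 12) = 2 · 1352078 = 2704156. Avoidance count = 5200300 − 2704156 = 2496144.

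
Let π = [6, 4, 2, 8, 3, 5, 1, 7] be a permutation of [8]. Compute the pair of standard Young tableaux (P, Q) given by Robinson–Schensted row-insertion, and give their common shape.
P = [1, 3, 5, 7] / [2, 8] / [4] / [6];  Q = [1, 4, 6, 8] / [2, 5] / [3] / [7];  common shape = (4, 2, 1, 1)

Row-insert the values π_1, π_2, … into P one at a time, bumping the leftmost entry strictly greater than the inserted value down to the next row. The recording tableau Q records, in position (i, j), the step at which that cell was added to P.
  Insert 6 (step 1): P = [6];  Q = [1]
  Insert 4 (step 2): P = [4] / [6];  Q = [1] / [2]
  Insert 2 (step 3): P = [2] / [4] / [6];  Q = [1] / [2] / [3]
  Insert 8 (step 4): P = [2, 8] / [4] / [6];  Q = [1, 4] / [2] / [3]
  Insert 3 (step 5): P = [2, 3] / [4, 8] / [6];  Q = [1, 4] / [2, 5] / [3]
  Insert 5 (step 6): P = [2, 3, 5] / [4, 8] / [6];  Q = [1, 4, 6] / [2, 5] / [3]
  Insert 1 (step 7): P = [1, 3, 5] / [2, 8] / [4] / [6];  Q = [1, 4, 6] / [2, 5] / [3] / [7]
  Insert 7 (step 8): P = [1, 3, 5, 7] / [2, 8] / [4] / [6];  Q = [1, 4, 6, 8] / [2, 5] / [3] / [7]
Final shape: (4, 2, 1, 1).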